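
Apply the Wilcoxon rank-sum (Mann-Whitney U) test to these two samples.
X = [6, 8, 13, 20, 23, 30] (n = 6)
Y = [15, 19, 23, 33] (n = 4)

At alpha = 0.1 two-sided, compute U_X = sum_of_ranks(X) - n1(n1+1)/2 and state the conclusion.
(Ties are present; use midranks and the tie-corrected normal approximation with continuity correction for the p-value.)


Step 1: Combine and sort all 10 observations; assign midranks.
sorted (value, group): (6,X), (8,X), (13,X), (15,Y), (19,Y), (20,X), (23,X), (23,Y), (30,X), (33,Y)
ranks: 6->1, 8->2, 13->3, 15->4, 19->5, 20->6, 23->7.5, 23->7.5, 30->9, 33->10
Step 2: Rank sum for X: R1 = 1 + 2 + 3 + 6 + 7.5 + 9 = 28.5.
Step 3: U_X = R1 - n1(n1+1)/2 = 28.5 - 6*7/2 = 28.5 - 21 = 7.5.
       U_Y = n1*n2 - U_X = 24 - 7.5 = 16.5.
Step 4: Ties are present, so use the tie-corrected normal approximation (with continuity correction) for the p-value.
Step 5: p-value = 0.392330; compare to alpha = 0.1. fail to reject H0.

U_X = 7.5, p = 0.392330, fail to reject H0 at alpha = 0.1.


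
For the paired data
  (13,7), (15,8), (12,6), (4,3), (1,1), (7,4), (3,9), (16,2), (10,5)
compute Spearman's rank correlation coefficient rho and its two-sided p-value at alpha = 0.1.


Step 1: Rank x and y separately (midranks; no ties here).
rank(x): 13->7, 15->8, 12->6, 4->3, 1->1, 7->4, 3->2, 16->9, 10->5
rank(y): 7->7, 8->8, 6->6, 3->3, 1->1, 4->4, 9->9, 2->2, 5->5
Step 2: d_i = R_x(i) - R_y(i); compute d_i^2.
  (7-7)^2=0, (8-8)^2=0, (6-6)^2=0, (3-3)^2=0, (1-1)^2=0, (4-4)^2=0, (2-9)^2=49, (9-2)^2=49, (5-5)^2=0
sum(d^2) = 98.
Step 3: rho = 1 - 6*98 / (9*(9^2 - 1)) = 1 - 588/720 = 0.183333.
Step 4: Under H0, t = rho * sqrt((n-2)/(1-rho^2)) = 0.4934 ~ t(7).
Step 5: Two-sided p-value from the t-distribution with 7 df = 0.636820.
Step 6: alpha = 0.1. fail to reject H0.

rho = 0.1833, p = 0.636820, fail to reject H0 at alpha = 0.1.


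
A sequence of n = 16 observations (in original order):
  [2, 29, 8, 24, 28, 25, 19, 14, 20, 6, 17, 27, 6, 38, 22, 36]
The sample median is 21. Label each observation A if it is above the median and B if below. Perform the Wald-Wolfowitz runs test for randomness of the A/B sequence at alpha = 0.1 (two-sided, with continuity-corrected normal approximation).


Step 1: Compute median = 21; label A = above, B = below.
Labels in order: BABAAABBBBBABAAA  (n_A = 8, n_B = 8)
Step 2: Count runs R = 8.
Step 3: Under H0 (random ordering), E[R] = 2*n_A*n_B/(n_A+n_B) + 1 = 2*8*8/16 + 1 = 9.0000.
        Var[R] = 2*n_A*n_B*(2*n_A*n_B - n_A - n_B) / ((n_A+n_B)^2 * (n_A+n_B-1)) = 14336/3840 = 3.7333.
        SD[R] = 1.9322.
Step 4: Continuity-corrected z = (R + 0.5 - E[R]) / SD[R] = (8 + 0.5 - 9.0000) / 1.9322 = -0.2588.
Step 5: Two-sided p-value via normal approximation = 2*(1 - Phi(|z|)) = 0.795809.
Step 6: alpha = 0.1. fail to reject H0.

R = 8, z = -0.2588, p = 0.795809, fail to reject H0.


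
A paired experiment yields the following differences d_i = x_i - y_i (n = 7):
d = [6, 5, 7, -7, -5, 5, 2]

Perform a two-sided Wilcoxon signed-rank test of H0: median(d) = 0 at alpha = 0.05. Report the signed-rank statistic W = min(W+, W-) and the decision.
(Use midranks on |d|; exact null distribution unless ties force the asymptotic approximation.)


Step 1: Drop any zero differences (none here) and take |d_i|.
|d| = [6, 5, 7, 7, 5, 5, 2]
Step 2: Midrank |d_i| (ties get averaged ranks).
ranks: |6|->5, |5|->3, |7|->6.5, |7|->6.5, |5|->3, |5|->3, |2|->1
Step 3: Attach original signs; sum ranks with positive sign and with negative sign.
W+ = 5 + 3 + 6.5 + 3 + 1 = 18.5
W- = 6.5 + 3 = 9.5
(Check: W+ + W- = 28 should equal n(n+1)/2 = 28.)
Step 4: Test statistic W = min(W+, W-) = 9.5.
Step 5: Ties in |d|, so use the tie-corrected normal approximation.
        E[W] = n(n+1)/4 = 7*8/4 = 14.
        Tie groups: |d|=5 (t=3), |d|=7 (t=2); sum(t^3 - t) = 30.
        Var[W] = n(n+1)(2n+1)/24 - sum(t^3-t)/48 = 840/24 - 30/48 = 34.375.
        z = (W - E[W]) / sqrt(Var[W]) = (9.5 - 14) / 5.8630 = -0.7675.
        Two-sided p = 2*Phi(z) = 0.442771.
Step 6: alpha = 0.05. fail to reject H0.

W+ = 18.5, W- = 9.5, W = min = 9.5, p = 0.442771, fail to reject H0.


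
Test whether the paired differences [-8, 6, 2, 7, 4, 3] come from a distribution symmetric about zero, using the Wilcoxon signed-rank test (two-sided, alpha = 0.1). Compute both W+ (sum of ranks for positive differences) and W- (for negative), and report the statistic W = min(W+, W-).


Step 1: Drop any zero differences (none here) and take |d_i|.
|d| = [8, 6, 2, 7, 4, 3]
Step 2: Midrank |d_i| (ties get averaged ranks).
ranks: |8|->6, |6|->4, |2|->1, |7|->5, |4|->3, |3|->2
Step 3: Attach original signs; sum ranks with positive sign and with negative sign.
W+ = 4 + 1 + 5 + 3 + 2 = 15
W- = 6 = 6
(Check: W+ + W- = 21 should equal n(n+1)/2 = 21.)
Step 4: Test statistic W = min(W+, W-) = 6.
Step 5: No ties, so the exact null distribution over the 2^6 = 64 sign assignments gives the two-sided p-value = 0.437500.
Step 6: alpha = 0.1. fail to reject H0.

W+ = 15, W- = 6, W = min = 6, p = 0.437500, fail to reject H0.


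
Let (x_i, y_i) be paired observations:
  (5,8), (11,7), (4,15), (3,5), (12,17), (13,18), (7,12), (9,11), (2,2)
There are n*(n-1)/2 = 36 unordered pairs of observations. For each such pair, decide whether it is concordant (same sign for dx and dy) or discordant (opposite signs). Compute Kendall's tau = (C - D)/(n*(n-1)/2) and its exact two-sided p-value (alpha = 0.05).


Step 1: Enumerate the 36 unordered pairs (i,j) with i<j and classify each by sign(x_j-x_i) * sign(y_j-y_i).
  (1,2):dx=+6,dy=-1->D; (1,3):dx=-1,dy=+7->D; (1,4):dx=-2,dy=-3->C; (1,5):dx=+7,dy=+9->C
  (1,6):dx=+8,dy=+10->C; (1,7):dx=+2,dy=+4->C; (1,8):dx=+4,dy=+3->C; (1,9):dx=-3,dy=-6->C
  (2,3):dx=-7,dy=+8->D; (2,4):dx=-8,dy=-2->C; (2,5):dx=+1,dy=+10->C; (2,6):dx=+2,dy=+11->C
  (2,7):dx=-4,dy=+5->D; (2,8):dx=-2,dy=+4->D; (2,9):dx=-9,dy=-5->C; (3,4):dx=-1,dy=-10->C
  (3,5):dx=+8,dy=+2->C; (3,6):dx=+9,dy=+3->C; (3,7):dx=+3,dy=-3->D; (3,8):dx=+5,dy=-4->D
  (3,9):dx=-2,dy=-13->C; (4,5):dx=+9,dy=+12->C; (4,6):dx=+10,dy=+13->C; (4,7):dx=+4,dy=+7->C
  (4,8):dx=+6,dy=+6->C; (4,9):dx=-1,dy=-3->C; (5,6):dx=+1,dy=+1->C; (5,7):dx=-5,dy=-5->C
  (5,8):dx=-3,dy=-6->C; (5,9):dx=-10,dy=-15->C; (6,7):dx=-6,dy=-6->C; (6,8):dx=-4,dy=-7->C
  (6,9):dx=-11,dy=-16->C; (7,8):dx=+2,dy=-1->D; (7,9):dx=-5,dy=-10->C; (8,9):dx=-7,dy=-9->C
Step 2: C = 28, D = 8, total pairs = 36.
Step 3: tau = (C - D)/(n(n-1)/2) = (28 - 8)/36 = 0.555556.
Step 4: Exact two-sided p-value (enumerate n! = 362880 permutations of y under H0): p = 0.044615.
Step 5: alpha = 0.05. reject H0.

tau_b = 0.5556 (C=28, D=8), p = 0.044615, reject H0.


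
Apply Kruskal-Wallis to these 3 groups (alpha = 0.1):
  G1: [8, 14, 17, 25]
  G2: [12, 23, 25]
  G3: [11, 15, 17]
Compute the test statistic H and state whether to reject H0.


Step 1: Combine all N = 10 observations and assign midranks.
sorted (value, group, rank): (8,G1,1), (11,G3,2), (12,G2,3), (14,G1,4), (15,G3,5), (17,G1,6.5), (17,G3,6.5), (23,G2,8), (25,G1,9.5), (25,G2,9.5)
Step 2: Sum ranks within each group.
R_1 = 21 (n_1 = 4)
R_2 = 20.5 (n_2 = 3)
R_3 = 13.5 (n_3 = 3)
Step 3: H = 12/(N(N+1)) * sum(R_i^2/n_i) - 3(N+1)
     = 12/(10*11) * (21^2/4 + 20.5^2/3 + 13.5^2/3) - 3*11
     = 0.109091 * 311.083 - 33
     = 0.936364.
Step 4: Ties present; correction factor C = 1 - 12/(10^3 - 10) = 0.987879. Corrected H = 0.936364 / 0.987879 = 0.947853.
Step 5: Under H0, H ~ chi^2(2); p-value = 0.622553.
Step 6: alpha = 0.1. fail to reject H0.

H = 0.9479, df = 2, p = 0.622553, fail to reject H0.


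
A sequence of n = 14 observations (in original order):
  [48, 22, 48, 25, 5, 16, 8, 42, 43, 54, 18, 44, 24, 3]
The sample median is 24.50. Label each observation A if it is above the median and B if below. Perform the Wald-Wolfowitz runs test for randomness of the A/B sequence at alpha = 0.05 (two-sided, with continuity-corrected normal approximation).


Step 1: Compute median = 24.50; label A = above, B = below.
Labels in order: ABAABBBAAABABB  (n_A = 7, n_B = 7)
Step 2: Count runs R = 8.
Step 3: Under H0 (random ordering), E[R] = 2*n_A*n_B/(n_A+n_B) + 1 = 2*7*7/14 + 1 = 8.0000.
        Var[R] = 2*n_A*n_B*(2*n_A*n_B - n_A - n_B) / ((n_A+n_B)^2 * (n_A+n_B-1)) = 8232/2548 = 3.2308.
        SD[R] = 1.7974.
Step 4: R = E[R], so z = 0 with no continuity correction.
Step 5: Two-sided p-value via normal approximation = 2*(1 - Phi(|z|)) = 1.000000.
Step 6: alpha = 0.05. fail to reject H0.

R = 8, z = 0.0000, p = 1.000000, fail to reject H0.


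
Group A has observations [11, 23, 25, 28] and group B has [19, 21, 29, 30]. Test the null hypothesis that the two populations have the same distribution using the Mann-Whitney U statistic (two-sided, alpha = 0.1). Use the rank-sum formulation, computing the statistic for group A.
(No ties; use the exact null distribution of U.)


Step 1: Combine and sort all 8 observations; assign midranks.
sorted (value, group): (11,X), (19,Y), (21,Y), (23,X), (25,X), (28,X), (29,Y), (30,Y)
ranks: 11->1, 19->2, 21->3, 23->4, 25->5, 28->6, 29->7, 30->8
Step 2: Rank sum for X: R1 = 1 + 4 + 5 + 6 = 16.
Step 3: U_X = R1 - n1(n1+1)/2 = 16 - 4*5/2 = 16 - 10 = 6.
       U_Y = n1*n2 - U_X = 16 - 6 = 10.
Step 4: No ties, so the exact null distribution of U (based on enumerating the C(8,4) = 70 equally likely rank assignments) gives the two-sided p-value.
Step 5: p-value = 0.685714; compare to alpha = 0.1. fail to reject H0.

U_X = 6, p = 0.685714, fail to reject H0 at alpha = 0.1.


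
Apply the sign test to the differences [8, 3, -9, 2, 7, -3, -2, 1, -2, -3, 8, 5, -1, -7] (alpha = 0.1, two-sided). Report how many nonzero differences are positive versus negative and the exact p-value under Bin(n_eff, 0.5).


Step 1: Discard zero differences. Original n = 14; n_eff = number of nonzero differences = 14.
Nonzero differences (with sign): +8, +3, -9, +2, +7, -3, -2, +1, -2, -3, +8, +5, -1, -7
Step 2: Count signs: positive = 7, negative = 7.
Step 3: Under H0: P(positive) = 0.5, so the number of positives S ~ Bin(14, 0.5).
Step 4: Two-sided exact p-value = sum of Bin(14,0.5) probabilities at or below the observed probability = 1.000000.
Step 5: alpha = 0.1. fail to reject H0.

n_eff = 14, pos = 7, neg = 7, p = 1.000000, fail to reject H0.


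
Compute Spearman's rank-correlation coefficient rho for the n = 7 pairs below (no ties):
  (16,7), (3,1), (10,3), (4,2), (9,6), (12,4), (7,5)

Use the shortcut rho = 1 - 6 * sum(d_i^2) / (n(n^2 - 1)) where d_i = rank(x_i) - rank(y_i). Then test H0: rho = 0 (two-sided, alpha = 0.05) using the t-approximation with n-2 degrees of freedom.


Step 1: Rank x and y separately (midranks; no ties here).
rank(x): 16->7, 3->1, 10->5, 4->2, 9->4, 12->6, 7->3
rank(y): 7->7, 1->1, 3->3, 2->2, 6->6, 4->4, 5->5
Step 2: d_i = R_x(i) - R_y(i); compute d_i^2.
  (7-7)^2=0, (1-1)^2=0, (5-3)^2=4, (2-2)^2=0, (4-6)^2=4, (6-4)^2=4, (3-5)^2=4
sum(d^2) = 16.
Step 3: rho = 1 - 6*16 / (7*(7^2 - 1)) = 1 - 96/336 = 0.714286.
Step 4: Under H0, t = rho * sqrt((n-2)/(1-rho^2)) = 2.2822 ~ t(5).
Step 5: Two-sided p-value from the t-distribution with 5 df = 0.071344.
Step 6: alpha = 0.05. fail to reject H0.

rho = 0.7143, p = 0.071344, fail to reject H0 at alpha = 0.05.


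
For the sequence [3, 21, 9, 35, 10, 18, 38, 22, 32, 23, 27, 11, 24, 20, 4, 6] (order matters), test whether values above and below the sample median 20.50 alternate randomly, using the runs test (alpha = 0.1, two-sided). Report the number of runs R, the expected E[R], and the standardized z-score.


Step 1: Compute median = 20.50; label A = above, B = below.
Labels in order: BABABBAAAAABABBB  (n_A = 8, n_B = 8)
Step 2: Count runs R = 9.
Step 3: Under H0 (random ordering), E[R] = 2*n_A*n_B/(n_A+n_B) + 1 = 2*8*8/16 + 1 = 9.0000.
        Var[R] = 2*n_A*n_B*(2*n_A*n_B - n_A - n_B) / ((n_A+n_B)^2 * (n_A+n_B-1)) = 14336/3840 = 3.7333.
        SD[R] = 1.9322.
Step 4: R = E[R], so z = 0 with no continuity correction.
Step 5: Two-sided p-value via normal approximation = 2*(1 - Phi(|z|)) = 1.000000.
Step 6: alpha = 0.1. fail to reject H0.

R = 9, z = 0.0000, p = 1.000000, fail to reject H0.


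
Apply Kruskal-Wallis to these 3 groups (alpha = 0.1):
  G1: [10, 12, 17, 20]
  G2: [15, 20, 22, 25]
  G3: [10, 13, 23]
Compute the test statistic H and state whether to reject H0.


Step 1: Combine all N = 11 observations and assign midranks.
sorted (value, group, rank): (10,G1,1.5), (10,G3,1.5), (12,G1,3), (13,G3,4), (15,G2,5), (17,G1,6), (20,G1,7.5), (20,G2,7.5), (22,G2,9), (23,G3,10), (25,G2,11)
Step 2: Sum ranks within each group.
R_1 = 18 (n_1 = 4)
R_2 = 32.5 (n_2 = 4)
R_3 = 15.5 (n_3 = 3)
Step 3: H = 12/(N(N+1)) * sum(R_i^2/n_i) - 3(N+1)
     = 12/(11*12) * (18^2/4 + 32.5^2/4 + 15.5^2/3) - 3*12
     = 0.090909 * 425.146 - 36
     = 2.649621.
Step 4: Ties present; correction factor C = 1 - 12/(11^3 - 11) = 0.990909. Corrected H = 2.649621 / 0.990909 = 2.673930.
Step 5: Under H0, H ~ chi^2(2); p-value = 0.262642.
Step 6: alpha = 0.1. fail to reject H0.

H = 2.6739, df = 2, p = 0.262642, fail to reject H0.


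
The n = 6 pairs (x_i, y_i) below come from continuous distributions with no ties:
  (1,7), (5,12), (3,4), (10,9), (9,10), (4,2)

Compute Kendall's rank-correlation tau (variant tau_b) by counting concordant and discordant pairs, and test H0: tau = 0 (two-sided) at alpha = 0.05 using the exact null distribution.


Step 1: Enumerate the 15 unordered pairs (i,j) with i<j and classify each by sign(x_j-x_i) * sign(y_j-y_i).
  (1,2):dx=+4,dy=+5->C; (1,3):dx=+2,dy=-3->D; (1,4):dx=+9,dy=+2->C; (1,5):dx=+8,dy=+3->C
  (1,6):dx=+3,dy=-5->D; (2,3):dx=-2,dy=-8->C; (2,4):dx=+5,dy=-3->D; (2,5):dx=+4,dy=-2->D
  (2,6):dx=-1,dy=-10->C; (3,4):dx=+7,dy=+5->C; (3,5):dx=+6,dy=+6->C; (3,6):dx=+1,dy=-2->D
  (4,5):dx=-1,dy=+1->D; (4,6):dx=-6,dy=-7->C; (5,6):dx=-5,dy=-8->C
Step 2: C = 9, D = 6, total pairs = 15.
Step 3: tau = (C - D)/(n(n-1)/2) = (9 - 6)/15 = 0.200000.
Step 4: Exact two-sided p-value (enumerate n! = 720 permutations of y under H0): p = 0.719444.
Step 5: alpha = 0.05. fail to reject H0.

tau_b = 0.2000 (C=9, D=6), p = 0.719444, fail to reject H0.


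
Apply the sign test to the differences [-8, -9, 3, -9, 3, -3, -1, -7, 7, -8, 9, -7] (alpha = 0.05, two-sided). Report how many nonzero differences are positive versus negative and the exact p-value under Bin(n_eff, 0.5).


Step 1: Discard zero differences. Original n = 12; n_eff = number of nonzero differences = 12.
Nonzero differences (with sign): -8, -9, +3, -9, +3, -3, -1, -7, +7, -8, +9, -7
Step 2: Count signs: positive = 4, negative = 8.
Step 3: Under H0: P(positive) = 0.5, so the number of positives S ~ Bin(12, 0.5).
Step 4: Two-sided exact p-value = sum of Bin(12,0.5) probabilities at or below the observed probability = 0.387695.
Step 5: alpha = 0.05. fail to reject H0.

n_eff = 12, pos = 4, neg = 8, p = 0.387695, fail to reject H0.


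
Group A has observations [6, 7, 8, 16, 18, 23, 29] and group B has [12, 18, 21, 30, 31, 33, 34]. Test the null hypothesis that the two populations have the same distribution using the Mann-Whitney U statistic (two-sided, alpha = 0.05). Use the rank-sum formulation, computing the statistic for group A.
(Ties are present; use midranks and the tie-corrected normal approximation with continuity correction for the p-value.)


Step 1: Combine and sort all 14 observations; assign midranks.
sorted (value, group): (6,X), (7,X), (8,X), (12,Y), (16,X), (18,X), (18,Y), (21,Y), (23,X), (29,X), (30,Y), (31,Y), (33,Y), (34,Y)
ranks: 6->1, 7->2, 8->3, 12->4, 16->5, 18->6.5, 18->6.5, 21->8, 23->9, 29->10, 30->11, 31->12, 33->13, 34->14
Step 2: Rank sum for X: R1 = 1 + 2 + 3 + 5 + 6.5 + 9 + 10 = 36.5.
Step 3: U_X = R1 - n1(n1+1)/2 = 36.5 - 7*8/2 = 36.5 - 28 = 8.5.
       U_Y = n1*n2 - U_X = 49 - 8.5 = 40.5.
Step 4: Ties are present, so use the tie-corrected normal approximation (with continuity correction) for the p-value.
Step 5: p-value = 0.047401; compare to alpha = 0.05. reject H0.

U_X = 8.5, p = 0.047401, reject H0 at alpha = 0.05.


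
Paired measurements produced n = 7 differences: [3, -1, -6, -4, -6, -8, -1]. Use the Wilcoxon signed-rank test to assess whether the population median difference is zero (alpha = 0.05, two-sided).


Step 1: Drop any zero differences (none here) and take |d_i|.
|d| = [3, 1, 6, 4, 6, 8, 1]
Step 2: Midrank |d_i| (ties get averaged ranks).
ranks: |3|->3, |1|->1.5, |6|->5.5, |4|->4, |6|->5.5, |8|->7, |1|->1.5
Step 3: Attach original signs; sum ranks with positive sign and with negative sign.
W+ = 3 = 3
W- = 1.5 + 5.5 + 4 + 5.5 + 7 + 1.5 = 25
(Check: W+ + W- = 28 should equal n(n+1)/2 = 28.)
Step 4: Test statistic W = min(W+, W-) = 3.
Step 5: Ties in |d|, so use the tie-corrected normal approximation.
        E[W] = n(n+1)/4 = 7*8/4 = 14.
        Tie groups: |d|=1 (t=2), |d|=6 (t=2); sum(t^3 - t) = 12.
        Var[W] = n(n+1)(2n+1)/24 - sum(t^3-t)/48 = 840/24 - 12/48 = 34.75.
        z = (W - E[W]) / sqrt(Var[W]) = (3 - 14) / 5.8949 = -1.8660.
        Two-sided p = 2*Phi(z) = 0.062039.
Step 6: alpha = 0.05. fail to reject H0.

W+ = 3, W- = 25, W = min = 3, p = 0.062039, fail to reject H0.


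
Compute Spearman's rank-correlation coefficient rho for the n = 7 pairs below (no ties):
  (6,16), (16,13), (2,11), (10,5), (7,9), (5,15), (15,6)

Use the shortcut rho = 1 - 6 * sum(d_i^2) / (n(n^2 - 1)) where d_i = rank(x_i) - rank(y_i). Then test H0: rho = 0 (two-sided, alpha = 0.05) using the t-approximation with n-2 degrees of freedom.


Step 1: Rank x and y separately (midranks; no ties here).
rank(x): 6->3, 16->7, 2->1, 10->5, 7->4, 5->2, 15->6
rank(y): 16->7, 13->5, 11->4, 5->1, 9->3, 15->6, 6->2
Step 2: d_i = R_x(i) - R_y(i); compute d_i^2.
  (3-7)^2=16, (7-5)^2=4, (1-4)^2=9, (5-1)^2=16, (4-3)^2=1, (2-6)^2=16, (6-2)^2=16
sum(d^2) = 78.
Step 3: rho = 1 - 6*78 / (7*(7^2 - 1)) = 1 - 468/336 = -0.392857.
Step 4: Under H0, t = rho * sqrt((n-2)/(1-rho^2)) = -0.9553 ~ t(5).
Step 5: Two-sided p-value from the t-distribution with 5 df = 0.383317.
Step 6: alpha = 0.05. fail to reject H0.

rho = -0.3929, p = 0.383317, fail to reject H0 at alpha = 0.05.


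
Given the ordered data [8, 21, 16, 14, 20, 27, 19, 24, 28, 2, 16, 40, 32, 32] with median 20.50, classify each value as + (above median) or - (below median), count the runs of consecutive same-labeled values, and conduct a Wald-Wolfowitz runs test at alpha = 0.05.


Step 1: Compute median = 20.50; label A = above, B = below.
Labels in order: BABBBABAABBAAA  (n_A = 7, n_B = 7)
Step 2: Count runs R = 8.
Step 3: Under H0 (random ordering), E[R] = 2*n_A*n_B/(n_A+n_B) + 1 = 2*7*7/14 + 1 = 8.0000.
        Var[R] = 2*n_A*n_B*(2*n_A*n_B - n_A - n_B) / ((n_A+n_B)^2 * (n_A+n_B-1)) = 8232/2548 = 3.2308.
        SD[R] = 1.7974.
Step 4: R = E[R], so z = 0 with no continuity correction.
Step 5: Two-sided p-value via normal approximation = 2*(1 - Phi(|z|)) = 1.000000.
Step 6: alpha = 0.05. fail to reject H0.

R = 8, z = 0.0000, p = 1.000000, fail to reject H0.


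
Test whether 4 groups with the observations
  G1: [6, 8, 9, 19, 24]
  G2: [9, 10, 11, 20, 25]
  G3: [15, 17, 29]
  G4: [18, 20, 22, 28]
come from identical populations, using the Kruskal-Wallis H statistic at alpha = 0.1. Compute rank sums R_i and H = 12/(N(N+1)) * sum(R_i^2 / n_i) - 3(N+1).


Step 1: Combine all N = 17 observations and assign midranks.
sorted (value, group, rank): (6,G1,1), (8,G1,2), (9,G1,3.5), (9,G2,3.5), (10,G2,5), (11,G2,6), (15,G3,7), (17,G3,8), (18,G4,9), (19,G1,10), (20,G2,11.5), (20,G4,11.5), (22,G4,13), (24,G1,14), (25,G2,15), (28,G4,16), (29,G3,17)
Step 2: Sum ranks within each group.
R_1 = 30.5 (n_1 = 5)
R_2 = 41 (n_2 = 5)
R_3 = 32 (n_3 = 3)
R_4 = 49.5 (n_4 = 4)
Step 3: H = 12/(N(N+1)) * sum(R_i^2/n_i) - 3(N+1)
     = 12/(17*18) * (30.5^2/5 + 41^2/5 + 32^2/3 + 49.5^2/4) - 3*18
     = 0.039216 * 1476.15 - 54
     = 3.888072.
Step 4: Ties present; correction factor C = 1 - 12/(17^3 - 17) = 0.997549. Corrected H = 3.888072 / 0.997549 = 3.897625.
Step 5: Under H0, H ~ chi^2(3); p-value = 0.272733.
Step 6: alpha = 0.1. fail to reject H0.

H = 3.8976, df = 3, p = 0.272733, fail to reject H0.


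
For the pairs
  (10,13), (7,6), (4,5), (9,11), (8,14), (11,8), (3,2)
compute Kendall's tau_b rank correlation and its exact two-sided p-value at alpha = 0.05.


Step 1: Enumerate the 21 unordered pairs (i,j) with i<j and classify each by sign(x_j-x_i) * sign(y_j-y_i).
  (1,2):dx=-3,dy=-7->C; (1,3):dx=-6,dy=-8->C; (1,4):dx=-1,dy=-2->C; (1,5):dx=-2,dy=+1->D
  (1,6):dx=+1,dy=-5->D; (1,7):dx=-7,dy=-11->C; (2,3):dx=-3,dy=-1->C; (2,4):dx=+2,dy=+5->C
  (2,5):dx=+1,dy=+8->C; (2,6):dx=+4,dy=+2->C; (2,7):dx=-4,dy=-4->C; (3,4):dx=+5,dy=+6->C
  (3,5):dx=+4,dy=+9->C; (3,6):dx=+7,dy=+3->C; (3,7):dx=-1,dy=-3->C; (4,5):dx=-1,dy=+3->D
  (4,6):dx=+2,dy=-3->D; (4,7):dx=-6,dy=-9->C; (5,6):dx=+3,dy=-6->D; (5,7):dx=-5,dy=-12->C
  (6,7):dx=-8,dy=-6->C
Step 2: C = 16, D = 5, total pairs = 21.
Step 3: tau = (C - D)/(n(n-1)/2) = (16 - 5)/21 = 0.523810.
Step 4: Exact two-sided p-value (enumerate n! = 5040 permutations of y under H0): p = 0.136111.
Step 5: alpha = 0.05. fail to reject H0.

tau_b = 0.5238 (C=16, D=5), p = 0.136111, fail to reject H0.


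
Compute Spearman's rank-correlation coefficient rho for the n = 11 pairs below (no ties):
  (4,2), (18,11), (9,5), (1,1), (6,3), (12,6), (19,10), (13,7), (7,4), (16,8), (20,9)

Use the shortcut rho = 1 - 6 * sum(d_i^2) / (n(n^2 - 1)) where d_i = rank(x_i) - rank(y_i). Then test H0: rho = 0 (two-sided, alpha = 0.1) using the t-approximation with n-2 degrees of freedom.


Step 1: Rank x and y separately (midranks; no ties here).
rank(x): 4->2, 18->9, 9->5, 1->1, 6->3, 12->6, 19->10, 13->7, 7->4, 16->8, 20->11
rank(y): 2->2, 11->11, 5->5, 1->1, 3->3, 6->6, 10->10, 7->7, 4->4, 8->8, 9->9
Step 2: d_i = R_x(i) - R_y(i); compute d_i^2.
  (2-2)^2=0, (9-11)^2=4, (5-5)^2=0, (1-1)^2=0, (3-3)^2=0, (6-6)^2=0, (10-10)^2=0, (7-7)^2=0, (4-4)^2=0, (8-8)^2=0, (11-9)^2=4
sum(d^2) = 8.
Step 3: rho = 1 - 6*8 / (11*(11^2 - 1)) = 1 - 48/1320 = 0.963636.
Step 4: Under H0, t = rho * sqrt((n-2)/(1-rho^2)) = 10.8186 ~ t(9).
Step 5: Two-sided p-value from the t-distribution with 9 df = 0.000002.
Step 6: alpha = 0.1. reject H0.

rho = 0.9636, p = 0.000002, reject H0 at alpha = 0.1.


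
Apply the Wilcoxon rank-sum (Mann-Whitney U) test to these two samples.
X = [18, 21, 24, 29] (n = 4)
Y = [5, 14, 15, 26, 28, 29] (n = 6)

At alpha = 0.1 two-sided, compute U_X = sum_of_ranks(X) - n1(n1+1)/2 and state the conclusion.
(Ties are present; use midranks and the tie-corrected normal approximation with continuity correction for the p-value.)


Step 1: Combine and sort all 10 observations; assign midranks.
sorted (value, group): (5,Y), (14,Y), (15,Y), (18,X), (21,X), (24,X), (26,Y), (28,Y), (29,X), (29,Y)
ranks: 5->1, 14->2, 15->3, 18->4, 21->5, 24->6, 26->7, 28->8, 29->9.5, 29->9.5
Step 2: Rank sum for X: R1 = 4 + 5 + 6 + 9.5 = 24.5.
Step 3: U_X = R1 - n1(n1+1)/2 = 24.5 - 4*5/2 = 24.5 - 10 = 14.5.
       U_Y = n1*n2 - U_X = 24 - 14.5 = 9.5.
Step 4: Ties are present, so use the tie-corrected normal approximation (with continuity correction) for the p-value.
Step 5: p-value = 0.668870; compare to alpha = 0.1. fail to reject H0.

U_X = 14.5, p = 0.668870, fail to reject H0 at alpha = 0.1.


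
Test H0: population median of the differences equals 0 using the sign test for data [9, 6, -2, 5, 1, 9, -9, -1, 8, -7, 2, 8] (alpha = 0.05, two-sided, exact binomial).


Step 1: Discard zero differences. Original n = 12; n_eff = number of nonzero differences = 12.
Nonzero differences (with sign): +9, +6, -2, +5, +1, +9, -9, -1, +8, -7, +2, +8
Step 2: Count signs: positive = 8, negative = 4.
Step 3: Under H0: P(positive) = 0.5, so the number of positives S ~ Bin(12, 0.5).
Step 4: Two-sided exact p-value = sum of Bin(12,0.5) probabilities at or below the observed probability = 0.387695.
Step 5: alpha = 0.05. fail to reject H0.

n_eff = 12, pos = 8, neg = 4, p = 0.387695, fail to reject H0.


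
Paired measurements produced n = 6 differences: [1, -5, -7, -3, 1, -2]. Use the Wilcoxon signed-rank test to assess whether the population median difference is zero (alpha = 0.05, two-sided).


Step 1: Drop any zero differences (none here) and take |d_i|.
|d| = [1, 5, 7, 3, 1, 2]
Step 2: Midrank |d_i| (ties get averaged ranks).
ranks: |1|->1.5, |5|->5, |7|->6, |3|->4, |1|->1.5, |2|->3
Step 3: Attach original signs; sum ranks with positive sign and with negative sign.
W+ = 1.5 + 1.5 = 3
W- = 5 + 6 + 4 + 3 = 18
(Check: W+ + W- = 21 should equal n(n+1)/2 = 21.)
Step 4: Test statistic W = min(W+, W-) = 3.
Step 5: Ties in |d|, so use the tie-corrected normal approximation.
        E[W] = n(n+1)/4 = 6*7/4 = 10.5.
        Tie groups: |d|=1 (t=2); sum(t^3 - t) = 6.
        Var[W] = n(n+1)(2n+1)/24 - sum(t^3-t)/48 = 546/24 - 6/48 = 22.625.
        z = (W - E[W]) / sqrt(Var[W]) = (3 - 10.5) / 4.7566 = -1.5768.
        Two-sided p = 2*Phi(z) = 0.114850.
Step 6: alpha = 0.05. fail to reject H0.

W+ = 3, W- = 18, W = min = 3, p = 0.114850, fail to reject H0.


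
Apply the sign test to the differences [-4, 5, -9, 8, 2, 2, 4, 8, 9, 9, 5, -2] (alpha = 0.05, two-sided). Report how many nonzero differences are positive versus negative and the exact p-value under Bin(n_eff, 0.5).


Step 1: Discard zero differences. Original n = 12; n_eff = number of nonzero differences = 12.
Nonzero differences (with sign): -4, +5, -9, +8, +2, +2, +4, +8, +9, +9, +5, -2
Step 2: Count signs: positive = 9, negative = 3.
Step 3: Under H0: P(positive) = 0.5, so the number of positives S ~ Bin(12, 0.5).
Step 4: Two-sided exact p-value = sum of Bin(12,0.5) probabilities at or below the observed probability = 0.145996.
Step 5: alpha = 0.05. fail to reject H0.

n_eff = 12, pos = 9, neg = 3, p = 0.145996, fail to reject H0.


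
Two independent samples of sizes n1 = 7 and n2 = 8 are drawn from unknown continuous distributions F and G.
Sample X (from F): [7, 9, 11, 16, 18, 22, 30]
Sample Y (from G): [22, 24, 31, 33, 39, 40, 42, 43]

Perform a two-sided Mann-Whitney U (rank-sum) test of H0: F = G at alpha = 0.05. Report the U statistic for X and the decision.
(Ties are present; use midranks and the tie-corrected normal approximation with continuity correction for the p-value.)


Step 1: Combine and sort all 15 observations; assign midranks.
sorted (value, group): (7,X), (9,X), (11,X), (16,X), (18,X), (22,X), (22,Y), (24,Y), (30,X), (31,Y), (33,Y), (39,Y), (40,Y), (42,Y), (43,Y)
ranks: 7->1, 9->2, 11->3, 16->4, 18->5, 22->6.5, 22->6.5, 24->8, 30->9, 31->10, 33->11, 39->12, 40->13, 42->14, 43->15
Step 2: Rank sum for X: R1 = 1 + 2 + 3 + 4 + 5 + 6.5 + 9 = 30.5.
Step 3: U_X = R1 - n1(n1+1)/2 = 30.5 - 7*8/2 = 30.5 - 28 = 2.5.
       U_Y = n1*n2 - U_X = 56 - 2.5 = 53.5.
Step 4: Ties are present, so use the tie-corrected normal approximation (with continuity correction) for the p-value.
Step 5: p-value = 0.003782; compare to alpha = 0.05. reject H0.

U_X = 2.5, p = 0.003782, reject H0 at alpha = 0.05.


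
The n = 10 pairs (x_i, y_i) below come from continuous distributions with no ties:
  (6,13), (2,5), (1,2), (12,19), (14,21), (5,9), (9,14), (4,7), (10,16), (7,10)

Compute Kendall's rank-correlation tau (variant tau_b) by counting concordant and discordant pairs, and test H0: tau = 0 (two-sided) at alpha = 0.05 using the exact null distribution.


Step 1: Enumerate the 45 unordered pairs (i,j) with i<j and classify each by sign(x_j-x_i) * sign(y_j-y_i).
  (1,2):dx=-4,dy=-8->C; (1,3):dx=-5,dy=-11->C; (1,4):dx=+6,dy=+6->C; (1,5):dx=+8,dy=+8->C
  (1,6):dx=-1,dy=-4->C; (1,7):dx=+3,dy=+1->C; (1,8):dx=-2,dy=-6->C; (1,9):dx=+4,dy=+3->C
  (1,10):dx=+1,dy=-3->D; (2,3):dx=-1,dy=-3->C; (2,4):dx=+10,dy=+14->C; (2,5):dx=+12,dy=+16->C
  (2,6):dx=+3,dy=+4->C; (2,7):dx=+7,dy=+9->C; (2,8):dx=+2,dy=+2->C; (2,9):dx=+8,dy=+11->C
  (2,10):dx=+5,dy=+5->C; (3,4):dx=+11,dy=+17->C; (3,5):dx=+13,dy=+19->C; (3,6):dx=+4,dy=+7->C
  (3,7):dx=+8,dy=+12->C; (3,8):dx=+3,dy=+5->C; (3,9):dx=+9,dy=+14->C; (3,10):dx=+6,dy=+8->C
  (4,5):dx=+2,dy=+2->C; (4,6):dx=-7,dy=-10->C; (4,7):dx=-3,dy=-5->C; (4,8):dx=-8,dy=-12->C
  (4,9):dx=-2,dy=-3->C; (4,10):dx=-5,dy=-9->C; (5,6):dx=-9,dy=-12->C; (5,7):dx=-5,dy=-7->C
  (5,8):dx=-10,dy=-14->C; (5,9):dx=-4,dy=-5->C; (5,10):dx=-7,dy=-11->C; (6,7):dx=+4,dy=+5->C
  (6,8):dx=-1,dy=-2->C; (6,9):dx=+5,dy=+7->C; (6,10):dx=+2,dy=+1->C; (7,8):dx=-5,dy=-7->C
  (7,9):dx=+1,dy=+2->C; (7,10):dx=-2,dy=-4->C; (8,9):dx=+6,dy=+9->C; (8,10):dx=+3,dy=+3->C
  (9,10):dx=-3,dy=-6->C
Step 2: C = 44, D = 1, total pairs = 45.
Step 3: tau = (C - D)/(n(n-1)/2) = (44 - 1)/45 = 0.955556.
Step 4: Exact two-sided p-value (enumerate n! = 3628800 permutations of y under H0): p = 0.000006.
Step 5: alpha = 0.05. reject H0.

tau_b = 0.9556 (C=44, D=1), p = 0.000006, reject H0.


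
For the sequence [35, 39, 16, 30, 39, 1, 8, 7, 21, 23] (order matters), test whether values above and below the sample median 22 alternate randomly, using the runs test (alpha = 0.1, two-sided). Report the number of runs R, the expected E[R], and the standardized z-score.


Step 1: Compute median = 22; label A = above, B = below.
Labels in order: AABAABBBBA  (n_A = 5, n_B = 5)
Step 2: Count runs R = 5.
Step 3: Under H0 (random ordering), E[R] = 2*n_A*n_B/(n_A+n_B) + 1 = 2*5*5/10 + 1 = 6.0000.
        Var[R] = 2*n_A*n_B*(2*n_A*n_B - n_A - n_B) / ((n_A+n_B)^2 * (n_A+n_B-1)) = 2000/900 = 2.2222.
        SD[R] = 1.4907.
Step 4: Continuity-corrected z = (R + 0.5 - E[R]) / SD[R] = (5 + 0.5 - 6.0000) / 1.4907 = -0.3354.
Step 5: Two-sided p-value via normal approximation = 2*(1 - Phi(|z|)) = 0.737316.
Step 6: alpha = 0.1. fail to reject H0.

R = 5, z = -0.3354, p = 0.737316, fail to reject H0.


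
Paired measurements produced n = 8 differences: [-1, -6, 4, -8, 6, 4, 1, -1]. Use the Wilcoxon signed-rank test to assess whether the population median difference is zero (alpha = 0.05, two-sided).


Step 1: Drop any zero differences (none here) and take |d_i|.
|d| = [1, 6, 4, 8, 6, 4, 1, 1]
Step 2: Midrank |d_i| (ties get averaged ranks).
ranks: |1|->2, |6|->6.5, |4|->4.5, |8|->8, |6|->6.5, |4|->4.5, |1|->2, |1|->2
Step 3: Attach original signs; sum ranks with positive sign and with negative sign.
W+ = 4.5 + 6.5 + 4.5 + 2 = 17.5
W- = 2 + 6.5 + 8 + 2 = 18.5
(Check: W+ + W- = 36 should equal n(n+1)/2 = 36.)
Step 4: Test statistic W = min(W+, W-) = 17.5.
Step 5: Ties in |d|, so use the tie-corrected normal approximation.
        E[W] = n(n+1)/4 = 8*9/4 = 18.
        Tie groups: |d|=1 (t=3), |d|=4 (t=2), |d|=6 (t=2); sum(t^3 - t) = 36.
        Var[W] = n(n+1)(2n+1)/24 - sum(t^3-t)/48 = 1224/24 - 36/48 = 50.25.
        z = (W - E[W]) / sqrt(Var[W]) = (17.5 - 18) / 7.0887 = -0.0705.
        Two-sided p = 2*Phi(z) = 0.943768.
Step 6: alpha = 0.05. fail to reject H0.

W+ = 17.5, W- = 18.5, W = min = 17.5, p = 0.943768, fail to reject H0.


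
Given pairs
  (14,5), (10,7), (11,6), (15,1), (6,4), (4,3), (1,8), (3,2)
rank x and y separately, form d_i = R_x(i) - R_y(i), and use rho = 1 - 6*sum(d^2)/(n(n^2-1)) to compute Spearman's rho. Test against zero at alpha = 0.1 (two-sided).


Step 1: Rank x and y separately (midranks; no ties here).
rank(x): 14->7, 10->5, 11->6, 15->8, 6->4, 4->3, 1->1, 3->2
rank(y): 5->5, 7->7, 6->6, 1->1, 4->4, 3->3, 8->8, 2->2
Step 2: d_i = R_x(i) - R_y(i); compute d_i^2.
  (7-5)^2=4, (5-7)^2=4, (6-6)^2=0, (8-1)^2=49, (4-4)^2=0, (3-3)^2=0, (1-8)^2=49, (2-2)^2=0
sum(d^2) = 106.
Step 3: rho = 1 - 6*106 / (8*(8^2 - 1)) = 1 - 636/504 = -0.261905.
Step 4: Under H0, t = rho * sqrt((n-2)/(1-rho^2)) = -0.6647 ~ t(6).
Step 5: Two-sided p-value from the t-distribution with 6 df = 0.530923.
Step 6: alpha = 0.1. fail to reject H0.

rho = -0.2619, p = 0.530923, fail to reject H0 at alpha = 0.1.


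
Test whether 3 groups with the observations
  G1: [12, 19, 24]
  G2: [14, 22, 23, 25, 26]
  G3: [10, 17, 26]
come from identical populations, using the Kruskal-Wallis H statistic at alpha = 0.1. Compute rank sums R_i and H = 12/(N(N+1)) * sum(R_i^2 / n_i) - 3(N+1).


Step 1: Combine all N = 11 observations and assign midranks.
sorted (value, group, rank): (10,G3,1), (12,G1,2), (14,G2,3), (17,G3,4), (19,G1,5), (22,G2,6), (23,G2,7), (24,G1,8), (25,G2,9), (26,G2,10.5), (26,G3,10.5)
Step 2: Sum ranks within each group.
R_1 = 15 (n_1 = 3)
R_2 = 35.5 (n_2 = 5)
R_3 = 15.5 (n_3 = 3)
Step 3: H = 12/(N(N+1)) * sum(R_i^2/n_i) - 3(N+1)
     = 12/(11*12) * (15^2/3 + 35.5^2/5 + 15.5^2/3) - 3*12
     = 0.090909 * 407.133 - 36
     = 1.012121.
Step 4: Ties present; correction factor C = 1 - 6/(11^3 - 11) = 0.995455. Corrected H = 1.012121 / 0.995455 = 1.016743.
Step 5: Under H0, H ~ chi^2(2); p-value = 0.601474.
Step 6: alpha = 0.1. fail to reject H0.

H = 1.0167, df = 2, p = 0.601474, fail to reject H0.


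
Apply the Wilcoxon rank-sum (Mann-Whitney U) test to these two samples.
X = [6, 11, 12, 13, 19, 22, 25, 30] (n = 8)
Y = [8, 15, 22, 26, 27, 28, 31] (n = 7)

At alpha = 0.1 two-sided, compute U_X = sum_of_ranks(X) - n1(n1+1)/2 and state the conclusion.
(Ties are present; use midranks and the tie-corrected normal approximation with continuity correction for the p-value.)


Step 1: Combine and sort all 15 observations; assign midranks.
sorted (value, group): (6,X), (8,Y), (11,X), (12,X), (13,X), (15,Y), (19,X), (22,X), (22,Y), (25,X), (26,Y), (27,Y), (28,Y), (30,X), (31,Y)
ranks: 6->1, 8->2, 11->3, 12->4, 13->5, 15->6, 19->7, 22->8.5, 22->8.5, 25->10, 26->11, 27->12, 28->13, 30->14, 31->15
Step 2: Rank sum for X: R1 = 1 + 3 + 4 + 5 + 7 + 8.5 + 10 + 14 = 52.5.
Step 3: U_X = R1 - n1(n1+1)/2 = 52.5 - 8*9/2 = 52.5 - 36 = 16.5.
       U_Y = n1*n2 - U_X = 56 - 16.5 = 39.5.
Step 4: Ties are present, so use the tie-corrected normal approximation (with continuity correction) for the p-value.
Step 5: p-value = 0.202614; compare to alpha = 0.1. fail to reject H0.

U_X = 16.5, p = 0.202614, fail to reject H0 at alpha = 0.1.


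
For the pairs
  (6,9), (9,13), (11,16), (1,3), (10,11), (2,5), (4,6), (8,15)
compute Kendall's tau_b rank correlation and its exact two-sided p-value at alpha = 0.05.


Step 1: Enumerate the 28 unordered pairs (i,j) with i<j and classify each by sign(x_j-x_i) * sign(y_j-y_i).
  (1,2):dx=+3,dy=+4->C; (1,3):dx=+5,dy=+7->C; (1,4):dx=-5,dy=-6->C; (1,5):dx=+4,dy=+2->C
  (1,6):dx=-4,dy=-4->C; (1,7):dx=-2,dy=-3->C; (1,8):dx=+2,dy=+6->C; (2,3):dx=+2,dy=+3->C
  (2,4):dx=-8,dy=-10->C; (2,5):dx=+1,dy=-2->D; (2,6):dx=-7,dy=-8->C; (2,7):dx=-5,dy=-7->C
  (2,8):dx=-1,dy=+2->D; (3,4):dx=-10,dy=-13->C; (3,5):dx=-1,dy=-5->C; (3,6):dx=-9,dy=-11->C
  (3,7):dx=-7,dy=-10->C; (3,8):dx=-3,dy=-1->C; (4,5):dx=+9,dy=+8->C; (4,6):dx=+1,dy=+2->C
  (4,7):dx=+3,dy=+3->C; (4,8):dx=+7,dy=+12->C; (5,6):dx=-8,dy=-6->C; (5,7):dx=-6,dy=-5->C
  (5,8):dx=-2,dy=+4->D; (6,7):dx=+2,dy=+1->C; (6,8):dx=+6,dy=+10->C; (7,8):dx=+4,dy=+9->C
Step 2: C = 25, D = 3, total pairs = 28.
Step 3: tau = (C - D)/(n(n-1)/2) = (25 - 3)/28 = 0.785714.
Step 4: Exact two-sided p-value (enumerate n! = 40320 permutations of y under H0): p = 0.005506.
Step 5: alpha = 0.05. reject H0.

tau_b = 0.7857 (C=25, D=3), p = 0.005506, reject H0.


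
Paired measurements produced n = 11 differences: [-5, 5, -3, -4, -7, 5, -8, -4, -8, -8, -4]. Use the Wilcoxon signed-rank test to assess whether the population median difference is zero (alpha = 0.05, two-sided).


Step 1: Drop any zero differences (none here) and take |d_i|.
|d| = [5, 5, 3, 4, 7, 5, 8, 4, 8, 8, 4]
Step 2: Midrank |d_i| (ties get averaged ranks).
ranks: |5|->6, |5|->6, |3|->1, |4|->3, |7|->8, |5|->6, |8|->10, |4|->3, |8|->10, |8|->10, |4|->3
Step 3: Attach original signs; sum ranks with positive sign and with negative sign.
W+ = 6 + 6 = 12
W- = 6 + 1 + 3 + 8 + 10 + 3 + 10 + 10 + 3 = 54
(Check: W+ + W- = 66 should equal n(n+1)/2 = 66.)
Step 4: Test statistic W = min(W+, W-) = 12.
Step 5: Ties in |d|, so use the tie-corrected normal approximation.
        E[W] = n(n+1)/4 = 11*12/4 = 33.
        Tie groups: |d|=4 (t=3), |d|=5 (t=3), |d|=8 (t=3); sum(t^3 - t) = 72.
        Var[W] = n(n+1)(2n+1)/24 - sum(t^3-t)/48 = 3036/24 - 72/48 = 125.
        z = (W - E[W]) / sqrt(Var[W]) = (12 - 33) / 11.1803 = -1.8783.
        Two-sided p = 2*Phi(z) = 0.060341.
Step 6: alpha = 0.05. fail to reject H0.

W+ = 12, W- = 54, W = min = 12, p = 0.060341, fail to reject H0.


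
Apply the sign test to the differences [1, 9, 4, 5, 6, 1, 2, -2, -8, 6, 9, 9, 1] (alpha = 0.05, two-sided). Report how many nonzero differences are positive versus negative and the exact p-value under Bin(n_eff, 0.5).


Step 1: Discard zero differences. Original n = 13; n_eff = number of nonzero differences = 13.
Nonzero differences (with sign): +1, +9, +4, +5, +6, +1, +2, -2, -8, +6, +9, +9, +1
Step 2: Count signs: positive = 11, negative = 2.
Step 3: Under H0: P(positive) = 0.5, so the number of positives S ~ Bin(13, 0.5).
Step 4: Two-sided exact p-value = sum of Bin(13,0.5) probabilities at or below the observed probability = 0.022461.
Step 5: alpha = 0.05. reject H0.

n_eff = 13, pos = 11, neg = 2, p = 0.022461, reject H0.


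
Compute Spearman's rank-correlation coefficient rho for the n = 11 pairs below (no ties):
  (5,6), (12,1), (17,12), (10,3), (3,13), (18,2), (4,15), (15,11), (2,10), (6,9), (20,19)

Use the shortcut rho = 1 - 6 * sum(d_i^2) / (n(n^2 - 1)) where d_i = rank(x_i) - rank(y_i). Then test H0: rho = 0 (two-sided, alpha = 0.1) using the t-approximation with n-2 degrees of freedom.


Step 1: Rank x and y separately (midranks; no ties here).
rank(x): 5->4, 12->7, 17->9, 10->6, 3->2, 18->10, 4->3, 15->8, 2->1, 6->5, 20->11
rank(y): 6->4, 1->1, 12->8, 3->3, 13->9, 2->2, 15->10, 11->7, 10->6, 9->5, 19->11
Step 2: d_i = R_x(i) - R_y(i); compute d_i^2.
  (4-4)^2=0, (7-1)^2=36, (9-8)^2=1, (6-3)^2=9, (2-9)^2=49, (10-2)^2=64, (3-10)^2=49, (8-7)^2=1, (1-6)^2=25, (5-5)^2=0, (11-11)^2=0
sum(d^2) = 234.
Step 3: rho = 1 - 6*234 / (11*(11^2 - 1)) = 1 - 1404/1320 = -0.063636.
Step 4: Under H0, t = rho * sqrt((n-2)/(1-rho^2)) = -0.1913 ~ t(9).
Step 5: Two-sided p-value from the t-distribution with 9 df = 0.852539.
Step 6: alpha = 0.1. fail to reject H0.

rho = -0.0636, p = 0.852539, fail to reject H0 at alpha = 0.1.


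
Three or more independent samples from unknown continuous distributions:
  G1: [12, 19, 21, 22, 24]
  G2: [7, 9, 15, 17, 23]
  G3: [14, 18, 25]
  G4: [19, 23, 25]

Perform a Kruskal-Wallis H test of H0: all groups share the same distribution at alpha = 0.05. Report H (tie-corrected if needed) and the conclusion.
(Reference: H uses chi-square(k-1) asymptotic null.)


Step 1: Combine all N = 16 observations and assign midranks.
sorted (value, group, rank): (7,G2,1), (9,G2,2), (12,G1,3), (14,G3,4), (15,G2,5), (17,G2,6), (18,G3,7), (19,G1,8.5), (19,G4,8.5), (21,G1,10), (22,G1,11), (23,G2,12.5), (23,G4,12.5), (24,G1,14), (25,G3,15.5), (25,G4,15.5)
Step 2: Sum ranks within each group.
R_1 = 46.5 (n_1 = 5)
R_2 = 26.5 (n_2 = 5)
R_3 = 26.5 (n_3 = 3)
R_4 = 36.5 (n_4 = 3)
Step 3: H = 12/(N(N+1)) * sum(R_i^2/n_i) - 3(N+1)
     = 12/(16*17) * (46.5^2/5 + 26.5^2/5 + 26.5^2/3 + 36.5^2/3) - 3*17
     = 0.044118 * 1251.07 - 51
     = 4.194118.
Step 4: Ties present; correction factor C = 1 - 18/(16^3 - 16) = 0.995588. Corrected H = 4.194118 / 0.995588 = 4.212703.
Step 5: Under H0, H ~ chi^2(3); p-value = 0.239393.
Step 6: alpha = 0.05. fail to reject H0.

H = 4.2127, df = 3, p = 0.239393, fail to reject H0.


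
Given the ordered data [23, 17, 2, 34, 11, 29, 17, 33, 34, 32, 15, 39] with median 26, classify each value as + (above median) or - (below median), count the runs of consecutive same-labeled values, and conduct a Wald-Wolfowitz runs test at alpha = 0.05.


Step 1: Compute median = 26; label A = above, B = below.
Labels in order: BBBABABAAABA  (n_A = 6, n_B = 6)
Step 2: Count runs R = 8.
Step 3: Under H0 (random ordering), E[R] = 2*n_A*n_B/(n_A+n_B) + 1 = 2*6*6/12 + 1 = 7.0000.
        Var[R] = 2*n_A*n_B*(2*n_A*n_B - n_A - n_B) / ((n_A+n_B)^2 * (n_A+n_B-1)) = 4320/1584 = 2.7273.
        SD[R] = 1.6514.
Step 4: Continuity-corrected z = (R - 0.5 - E[R]) / SD[R] = (8 - 0.5 - 7.0000) / 1.6514 = 0.3028.
Step 5: Two-sided p-value via normal approximation = 2*(1 - Phi(|z|)) = 0.762069.
Step 6: alpha = 0.05. fail to reject H0.

R = 8, z = 0.3028, p = 0.762069, fail to reject H0.


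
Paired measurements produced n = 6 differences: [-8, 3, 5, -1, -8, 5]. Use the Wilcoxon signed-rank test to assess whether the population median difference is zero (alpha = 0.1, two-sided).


Step 1: Drop any zero differences (none here) and take |d_i|.
|d| = [8, 3, 5, 1, 8, 5]
Step 2: Midrank |d_i| (ties get averaged ranks).
ranks: |8|->5.5, |3|->2, |5|->3.5, |1|->1, |8|->5.5, |5|->3.5
Step 3: Attach original signs; sum ranks with positive sign and with negative sign.
W+ = 2 + 3.5 + 3.5 = 9
W- = 5.5 + 1 + 5.5 = 12
(Check: W+ + W- = 21 should equal n(n+1)/2 = 21.)
Step 4: Test statistic W = min(W+, W-) = 9.
Step 5: Ties in |d|, so use the tie-corrected normal approximation.
        E[W] = n(n+1)/4 = 6*7/4 = 10.5.
        Tie groups: |d|=5 (t=2), |d|=8 (t=2); sum(t^3 - t) = 12.
        Var[W] = n(n+1)(2n+1)/24 - sum(t^3-t)/48 = 546/24 - 12/48 = 22.5.
        z = (W - E[W]) / sqrt(Var[W]) = (9 - 10.5) / 4.7434 = -0.3162.
        Two-sided p = 2*Phi(z) = 0.751830.
Step 6: alpha = 0.1. fail to reject H0.

W+ = 9, W- = 12, W = min = 9, p = 0.751830, fail to reject H0.
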